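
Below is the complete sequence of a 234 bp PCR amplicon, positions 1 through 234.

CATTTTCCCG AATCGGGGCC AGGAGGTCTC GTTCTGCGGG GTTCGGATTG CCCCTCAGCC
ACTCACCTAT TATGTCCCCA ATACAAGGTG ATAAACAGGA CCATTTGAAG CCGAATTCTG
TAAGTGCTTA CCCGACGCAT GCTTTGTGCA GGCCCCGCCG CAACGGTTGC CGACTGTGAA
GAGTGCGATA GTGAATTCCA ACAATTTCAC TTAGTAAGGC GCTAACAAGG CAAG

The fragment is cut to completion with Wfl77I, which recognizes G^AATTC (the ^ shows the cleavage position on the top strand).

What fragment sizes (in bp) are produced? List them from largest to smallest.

Wfl77I sites (GAATTC) start at positions 113, 193.
Wfl77I cuts after the first base of each site, so after positions 113, 193.
Linear molecule, 2 cuts → 3 fragments:
  1–113 → 113 bp
  114–193 → 80 bp
  194–234 → 41 bp
Sorted largest to smallest: 113, 80, 41 bp.

113, 80, 41 bp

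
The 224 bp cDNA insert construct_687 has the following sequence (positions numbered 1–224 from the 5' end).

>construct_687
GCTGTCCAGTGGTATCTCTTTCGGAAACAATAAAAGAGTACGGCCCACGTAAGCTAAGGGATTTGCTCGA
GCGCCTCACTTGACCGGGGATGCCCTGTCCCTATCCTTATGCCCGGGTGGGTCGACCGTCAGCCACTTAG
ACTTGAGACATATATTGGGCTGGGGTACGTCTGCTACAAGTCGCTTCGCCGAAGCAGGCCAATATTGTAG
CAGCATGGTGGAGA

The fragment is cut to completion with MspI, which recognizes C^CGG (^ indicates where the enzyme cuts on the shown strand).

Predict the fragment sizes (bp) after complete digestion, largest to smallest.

MspI sites (CCGG) start at positions 84, 113.
MspI cuts after the first base of each site, so after positions 84, 113.
Linear molecule, 2 cuts → 3 fragments:
  1–84 → 84 bp
  85–113 → 29 bp
  114–224 → 111 bp
Sorted largest to smallest: 111, 84, 29 bp.

111, 84, 29 bp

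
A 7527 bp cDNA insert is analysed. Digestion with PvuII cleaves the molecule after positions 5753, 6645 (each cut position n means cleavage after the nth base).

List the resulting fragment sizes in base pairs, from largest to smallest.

Linear molecule, 2 cuts → 3 fragments:
  5753 − 0 = 5753 bp
  6645 − 5753 = 892 bp
  7527 − 6645 = 882 bp
Sorted largest to smallest: 5753, 892, 882 bp.

5753, 892, 882 bp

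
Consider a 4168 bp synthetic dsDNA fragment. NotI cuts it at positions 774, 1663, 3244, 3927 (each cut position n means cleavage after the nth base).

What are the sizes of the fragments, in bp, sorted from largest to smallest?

1581, 889, 774, 683, 241 bp

Linear molecule, 4 cuts → 5 fragments:
  774 − 0 = 774 bp
  1663 − 774 = 889 bp
  3244 − 1663 = 1581 bp
  3927 − 3244 = 683 bp
  4168 − 3927 = 241 bp
Sorted largest to smallest: 1581, 889, 774, 683, 241 bp.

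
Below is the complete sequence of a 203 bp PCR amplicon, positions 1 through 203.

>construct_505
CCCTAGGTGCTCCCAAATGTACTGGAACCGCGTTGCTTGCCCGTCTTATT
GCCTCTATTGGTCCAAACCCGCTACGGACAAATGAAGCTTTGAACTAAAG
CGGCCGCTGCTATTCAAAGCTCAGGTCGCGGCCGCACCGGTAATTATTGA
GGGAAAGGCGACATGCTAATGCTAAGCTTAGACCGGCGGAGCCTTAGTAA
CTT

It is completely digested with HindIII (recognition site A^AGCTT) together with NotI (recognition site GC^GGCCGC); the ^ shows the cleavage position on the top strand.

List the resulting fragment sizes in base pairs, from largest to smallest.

85, 45, 29, 28, 16 bp

HindIII sites (AAGCTT) start at positions 85, 174.
HindIII cuts after the first base of each site, so after positions 85, 174.
NotI sites (GCGGCCGC) start at positions 100, 128.
NotI cuts after base 2 of each site, so after positions 101, 129.
Combined cut positions: 85, 101, 129, 174.
Linear molecule, 4 cuts → 5 fragments:
  1–85 → 85 bp
  86–101 → 16 bp
  102–129 → 28 bp
  130–174 → 45 bp
  175–203 → 29 bp
Sorted largest to smallest: 85, 45, 29, 28, 16 bp.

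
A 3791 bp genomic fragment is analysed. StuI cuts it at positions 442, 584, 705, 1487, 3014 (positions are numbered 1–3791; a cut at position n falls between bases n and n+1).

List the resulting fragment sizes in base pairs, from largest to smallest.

1527, 782, 777, 442, 142, 121 bp

Linear molecule, 5 cuts → 6 fragments:
  442 − 0 = 442 bp
  584 − 442 = 142 bp
  705 − 584 = 121 bp
  1487 − 705 = 782 bp
  3014 − 1487 = 1527 bp
  3791 − 3014 = 777 bp
Sorted largest to smallest: 1527, 782, 777, 442, 142, 121 bp.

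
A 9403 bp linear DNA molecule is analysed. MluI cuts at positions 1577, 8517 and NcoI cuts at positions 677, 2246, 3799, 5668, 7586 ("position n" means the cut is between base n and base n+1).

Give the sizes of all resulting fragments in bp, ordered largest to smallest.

Combined cut positions (sorted): 677, 1577, 2246, 3799, 5668, 7586, 8517.
Linear molecule, 7 cuts → 8 fragments:
  677 − 0 = 677 bp
  1577 − 677 = 900 bp
  2246 − 1577 = 669 bp
  3799 − 2246 = 1553 bp
  5668 − 3799 = 1869 bp
  7586 − 5668 = 1918 bp
  8517 − 7586 = 931 bp
  9403 − 8517 = 886 bp
Sorted largest to smallest: 1918, 1869, 1553, 931, 900, 886, 677, 669 bp.

1918, 1869, 1553, 931, 900, 886, 677, 669 bp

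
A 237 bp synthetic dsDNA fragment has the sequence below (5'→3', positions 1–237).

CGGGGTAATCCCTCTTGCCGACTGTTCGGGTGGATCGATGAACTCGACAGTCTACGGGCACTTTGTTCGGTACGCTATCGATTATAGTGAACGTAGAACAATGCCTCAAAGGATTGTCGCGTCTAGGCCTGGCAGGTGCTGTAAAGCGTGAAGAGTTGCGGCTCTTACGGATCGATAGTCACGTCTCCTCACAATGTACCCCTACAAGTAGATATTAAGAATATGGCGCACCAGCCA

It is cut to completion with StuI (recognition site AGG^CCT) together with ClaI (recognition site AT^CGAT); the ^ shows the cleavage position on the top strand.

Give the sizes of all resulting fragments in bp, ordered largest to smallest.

The StuI site (AGGCCT) starts at position 125.
StuI cuts after base 3 of each site, so after position 127.
ClaI sites (ATCGAT) start at positions 34, 77, 171.
ClaI cuts after base 2 of each site, so after positions 35, 78, 172.
Combined cut positions: 35, 78, 127, 172.
Linear molecule, 4 cuts → 5 fragments:
  1–35 → 35 bp
  36–78 → 43 bp
  79–127 → 49 bp
  128–172 → 45 bp
  173–237 → 65 bp
Sorted largest to smallest: 65, 49, 45, 43, 35 bp.

65, 49, 45, 43, 35 bp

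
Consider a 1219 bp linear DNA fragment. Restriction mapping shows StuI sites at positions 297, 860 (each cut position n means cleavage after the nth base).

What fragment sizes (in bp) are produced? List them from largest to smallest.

Linear molecule, 2 cuts → 3 fragments:
  297 − 0 = 297 bp
  860 − 297 = 563 bp
  1219 − 860 = 359 bp
Sorted largest to smallest: 563, 359, 297 bp.

563, 359, 297 bp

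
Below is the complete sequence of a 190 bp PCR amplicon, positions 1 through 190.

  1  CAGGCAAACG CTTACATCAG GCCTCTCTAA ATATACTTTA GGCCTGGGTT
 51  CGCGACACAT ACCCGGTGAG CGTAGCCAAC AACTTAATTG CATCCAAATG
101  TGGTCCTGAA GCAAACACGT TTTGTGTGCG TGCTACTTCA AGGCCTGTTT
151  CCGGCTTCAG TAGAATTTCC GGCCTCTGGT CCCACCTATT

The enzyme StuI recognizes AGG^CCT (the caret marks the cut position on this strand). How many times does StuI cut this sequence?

3

AGGCCT occurs starting at positions 19, 40, 141.
StuI cuts at 3 sites.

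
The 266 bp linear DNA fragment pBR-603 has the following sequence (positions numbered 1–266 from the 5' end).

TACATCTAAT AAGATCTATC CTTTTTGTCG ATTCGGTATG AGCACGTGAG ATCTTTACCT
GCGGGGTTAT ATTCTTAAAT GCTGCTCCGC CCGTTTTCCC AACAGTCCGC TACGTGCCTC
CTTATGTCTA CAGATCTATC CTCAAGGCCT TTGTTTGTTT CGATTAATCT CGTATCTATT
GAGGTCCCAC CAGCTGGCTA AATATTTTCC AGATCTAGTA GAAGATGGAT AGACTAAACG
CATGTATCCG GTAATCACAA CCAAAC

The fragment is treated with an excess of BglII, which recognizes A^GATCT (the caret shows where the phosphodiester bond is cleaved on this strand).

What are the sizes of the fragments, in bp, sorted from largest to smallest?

83, 79, 55, 37, 12 bp

BglII sites (AGATCT) start at positions 12, 49, 132, 211.
BglII cuts after the first base of each site, so after positions 12, 49, 132, 211.
Linear molecule, 4 cuts → 5 fragments:
  1–12 → 12 bp
  13–49 → 37 bp
  50–132 → 83 bp
  133–211 → 79 bp
  212–266 → 55 bp
Sorted largest to smallest: 83, 79, 55, 37, 12 bp.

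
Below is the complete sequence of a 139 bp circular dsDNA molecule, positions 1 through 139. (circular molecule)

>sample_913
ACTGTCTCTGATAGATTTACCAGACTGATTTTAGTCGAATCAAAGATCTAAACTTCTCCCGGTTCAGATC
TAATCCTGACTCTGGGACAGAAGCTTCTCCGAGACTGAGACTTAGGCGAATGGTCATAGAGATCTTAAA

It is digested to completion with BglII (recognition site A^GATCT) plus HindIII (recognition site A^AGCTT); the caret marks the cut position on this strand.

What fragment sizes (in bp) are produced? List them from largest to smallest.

53, 39, 25, 22 bp

BglII sites (AGATCT) start at positions 44, 66, 130.
BglII cuts after the first base of each site, so after positions 44, 66, 130.
The HindIII site (AAGCTT) starts at position 91.
HindIII cuts after the first base of each site, so after position 91.
Combined cut positions: 44, 66, 91, 130.
Circular molecule, 4 cuts → 4 fragments:
  45–66 → 22 bp
  67–91 → 25 bp
  92–130 → 39 bp
  131–139 then 1–44 → 9 + 44 = 53 bp
Sorted largest to smallest: 53, 39, 25, 22 bp.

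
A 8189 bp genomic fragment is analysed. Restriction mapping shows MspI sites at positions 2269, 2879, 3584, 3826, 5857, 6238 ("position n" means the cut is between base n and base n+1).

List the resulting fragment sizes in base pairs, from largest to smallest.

2269, 2031, 1951, 705, 610, 381, 242 bp

Linear molecule, 6 cuts → 7 fragments:
  2269 − 0 = 2269 bp
  2879 − 2269 = 610 bp
  3584 − 2879 = 705 bp
  3826 − 3584 = 242 bp
  5857 − 3826 = 2031 bp
  6238 − 5857 = 381 bp
  8189 − 6238 = 1951 bp
Sorted largest to smallest: 2269, 2031, 1951, 705, 610, 381, 242 bp.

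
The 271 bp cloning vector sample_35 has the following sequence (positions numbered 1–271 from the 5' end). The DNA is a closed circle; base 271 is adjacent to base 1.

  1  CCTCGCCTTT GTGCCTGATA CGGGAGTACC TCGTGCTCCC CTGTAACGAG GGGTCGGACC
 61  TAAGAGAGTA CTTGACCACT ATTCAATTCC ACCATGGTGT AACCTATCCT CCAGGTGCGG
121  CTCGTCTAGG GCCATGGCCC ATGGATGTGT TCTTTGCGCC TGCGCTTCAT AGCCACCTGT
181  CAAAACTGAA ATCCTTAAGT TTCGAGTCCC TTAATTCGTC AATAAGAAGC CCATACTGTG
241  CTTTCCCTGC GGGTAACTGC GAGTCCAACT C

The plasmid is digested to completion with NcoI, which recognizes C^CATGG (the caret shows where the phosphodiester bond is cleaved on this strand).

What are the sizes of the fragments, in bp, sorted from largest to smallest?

NcoI sites (CCATGG) start at positions 92, 132, 139.
NcoI cuts after the first base of each site, so after positions 92, 132, 139.
Circular molecule, 3 cuts → 3 fragments:
  93–132 → 40 bp
  133–139 → 7 bp
  140–271 then 1–92 → 132 + 92 = 224 bp
Sorted largest to smallest: 224, 40, 7 bp.

224, 40, 7 bp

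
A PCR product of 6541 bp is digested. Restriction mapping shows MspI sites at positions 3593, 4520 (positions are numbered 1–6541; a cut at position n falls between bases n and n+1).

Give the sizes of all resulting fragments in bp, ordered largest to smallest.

Linear molecule, 2 cuts → 3 fragments:
  3593 − 0 = 3593 bp
  4520 − 3593 = 927 bp
  6541 − 4520 = 2021 bp
Sorted largest to smallest: 3593, 2021, 927 bp.

3593, 2021, 927 bp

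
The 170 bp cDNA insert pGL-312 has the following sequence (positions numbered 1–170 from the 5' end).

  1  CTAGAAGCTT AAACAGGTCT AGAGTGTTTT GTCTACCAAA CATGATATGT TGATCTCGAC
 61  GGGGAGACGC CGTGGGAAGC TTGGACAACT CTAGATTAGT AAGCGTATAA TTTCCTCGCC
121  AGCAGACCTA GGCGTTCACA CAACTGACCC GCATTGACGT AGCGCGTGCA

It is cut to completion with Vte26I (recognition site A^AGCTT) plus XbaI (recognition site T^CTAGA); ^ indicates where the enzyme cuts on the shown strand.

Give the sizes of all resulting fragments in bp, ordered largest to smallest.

Vte26I sites (AAGCTT) start at positions 5, 77.
Vte26I cuts after the first base of each site, so after positions 5, 77.
XbaI sites (TCTAGA) start at positions 18, 90.
XbaI cuts after the first base of each site, so after positions 18, 90.
Combined cut positions: 5, 18, 77, 90.
Linear molecule, 4 cuts → 5 fragments:
  1–5 → 5 bp
  6–18 → 13 bp
  19–77 → 59 bp
  78–90 → 13 bp
  91–170 → 80 bp
Sorted largest to smallest: 80, 59, 13, 13, 5 bp.

80, 59, 13, 13, 5 bp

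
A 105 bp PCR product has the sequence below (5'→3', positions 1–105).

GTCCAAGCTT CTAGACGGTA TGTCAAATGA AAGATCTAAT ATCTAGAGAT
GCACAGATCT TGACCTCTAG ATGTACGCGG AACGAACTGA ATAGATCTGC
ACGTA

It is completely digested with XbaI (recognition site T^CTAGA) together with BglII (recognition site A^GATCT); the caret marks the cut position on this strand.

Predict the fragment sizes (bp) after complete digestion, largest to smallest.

27, 22, 13, 12, 11, 10, 10 bp

XbaI sites (TCTAGA) start at positions 10, 42, 66.
XbaI cuts after the first base of each site, so after positions 10, 42, 66.
BglII sites (AGATCT) start at positions 32, 55, 93.
BglII cuts after the first base of each site, so after positions 32, 55, 93.
Combined cut positions: 10, 32, 42, 55, 66, 93.
Linear molecule, 6 cuts → 7 fragments:
  1–10 → 10 bp
  11–32 → 22 bp
  33–42 → 10 bp
  43–55 → 13 bp
  56–66 → 11 bp
  67–93 → 27 bp
  94–105 → 12 bp
Sorted largest to smallest: 27, 22, 13, 12, 11, 10, 10 bp.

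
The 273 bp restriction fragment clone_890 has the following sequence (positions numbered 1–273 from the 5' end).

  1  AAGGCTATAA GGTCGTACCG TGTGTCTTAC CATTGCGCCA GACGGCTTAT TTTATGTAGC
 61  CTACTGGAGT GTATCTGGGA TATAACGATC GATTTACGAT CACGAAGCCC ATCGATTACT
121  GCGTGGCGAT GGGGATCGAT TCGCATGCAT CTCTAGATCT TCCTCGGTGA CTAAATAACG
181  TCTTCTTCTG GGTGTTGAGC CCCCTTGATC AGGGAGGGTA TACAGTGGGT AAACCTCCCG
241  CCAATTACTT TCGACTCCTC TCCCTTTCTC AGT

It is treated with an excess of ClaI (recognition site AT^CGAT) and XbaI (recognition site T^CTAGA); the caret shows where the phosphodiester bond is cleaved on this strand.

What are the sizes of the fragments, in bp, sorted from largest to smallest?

ClaI sites (ATCGAT) start at positions 88, 111, 135.
ClaI cuts after base 2 of each site, so after positions 89, 112, 136.
The XbaI site (TCTAGA) starts at position 152.
XbaI cuts after the first base of each site, so after position 152.
Combined cut positions: 89, 112, 136, 152.
Linear molecule, 4 cuts → 5 fragments:
  1–89 → 89 bp
  90–112 → 23 bp
  113–136 → 24 bp
  137–152 → 16 bp
  153–273 → 121 bp
Sorted largest to smallest: 121, 89, 24, 23, 16 bp.

121, 89, 24, 23, 16 bp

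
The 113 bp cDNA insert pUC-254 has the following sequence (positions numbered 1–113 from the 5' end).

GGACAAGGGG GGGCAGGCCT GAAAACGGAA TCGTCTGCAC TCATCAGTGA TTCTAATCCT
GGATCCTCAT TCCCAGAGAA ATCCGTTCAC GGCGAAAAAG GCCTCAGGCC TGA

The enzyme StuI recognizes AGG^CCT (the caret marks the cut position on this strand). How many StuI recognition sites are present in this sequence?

AGGCCT occurs starting at positions 15, 99, 106.
StuI cuts at 3 sites.

3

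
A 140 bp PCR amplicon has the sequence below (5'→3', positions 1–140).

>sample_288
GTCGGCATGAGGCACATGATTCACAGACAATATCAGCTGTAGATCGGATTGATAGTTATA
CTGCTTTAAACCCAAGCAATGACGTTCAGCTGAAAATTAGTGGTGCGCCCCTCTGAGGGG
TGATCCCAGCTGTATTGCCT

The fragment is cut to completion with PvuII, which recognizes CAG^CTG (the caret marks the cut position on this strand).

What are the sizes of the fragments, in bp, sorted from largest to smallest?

53, 40, 36, 11 bp

PvuII sites (CAGCTG) start at positions 34, 87, 127.
PvuII cuts after base 3 of each site, so after positions 36, 89, 129.
Linear molecule, 3 cuts → 4 fragments:
  1–36 → 36 bp
  37–89 → 53 bp
  90–129 → 40 bp
  130–140 → 11 bp
Sorted largest to smallest: 53, 40, 36, 11 bp.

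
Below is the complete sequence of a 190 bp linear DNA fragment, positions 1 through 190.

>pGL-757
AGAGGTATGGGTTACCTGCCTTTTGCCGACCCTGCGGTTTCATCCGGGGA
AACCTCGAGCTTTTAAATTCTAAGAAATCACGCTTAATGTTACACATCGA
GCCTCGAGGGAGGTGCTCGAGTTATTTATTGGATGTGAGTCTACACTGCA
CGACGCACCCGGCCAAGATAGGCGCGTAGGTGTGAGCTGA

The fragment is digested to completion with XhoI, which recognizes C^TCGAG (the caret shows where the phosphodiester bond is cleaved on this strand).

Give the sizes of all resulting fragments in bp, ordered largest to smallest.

74, 54, 49, 13 bp

XhoI sites (CTCGAG) start at positions 54, 103, 116.
XhoI cuts after the first base of each site, so after positions 54, 103, 116.
Linear molecule, 3 cuts → 4 fragments:
  1–54 → 54 bp
  55–103 → 49 bp
  104–116 → 13 bp
  117–190 → 74 bp
Sorted largest to smallest: 74, 54, 49, 13 bp.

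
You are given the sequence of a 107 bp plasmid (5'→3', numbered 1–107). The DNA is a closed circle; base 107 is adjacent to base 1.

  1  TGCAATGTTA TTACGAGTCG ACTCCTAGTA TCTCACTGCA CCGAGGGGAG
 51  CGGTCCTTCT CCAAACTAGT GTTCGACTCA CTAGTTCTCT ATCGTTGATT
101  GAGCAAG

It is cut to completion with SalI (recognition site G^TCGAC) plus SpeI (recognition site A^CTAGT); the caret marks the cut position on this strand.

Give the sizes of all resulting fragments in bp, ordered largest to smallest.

48, 44, 15 bp

The SalI site (GTCGAC) starts at position 17.
SalI cuts after the first base of each site, so after position 17.
SpeI sites (ACTAGT) start at positions 65, 80.
SpeI cuts after the first base of each site, so after positions 65, 80.
Combined cut positions: 17, 65, 80.
Circular molecule, 3 cuts → 3 fragments:
  18–65 → 48 bp
  66–80 → 15 bp
  81–107 then 1–17 → 27 + 17 = 44 bp
Sorted largest to smallest: 48, 44, 15 bp.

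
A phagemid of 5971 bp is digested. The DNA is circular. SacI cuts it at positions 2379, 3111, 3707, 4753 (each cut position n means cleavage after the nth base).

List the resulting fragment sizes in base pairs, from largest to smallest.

3597, 1046, 732, 596 bp

Circular molecule, 4 cuts → 4 fragments:
  3111 − 2379 = 732 bp
  3707 − 3111 = 596 bp
  4753 − 3707 = 1046 bp
  wrap: 5971 − 4753 + 2379 = 3597 bp
Sorted largest to smallest: 3597, 1046, 732, 596 bp.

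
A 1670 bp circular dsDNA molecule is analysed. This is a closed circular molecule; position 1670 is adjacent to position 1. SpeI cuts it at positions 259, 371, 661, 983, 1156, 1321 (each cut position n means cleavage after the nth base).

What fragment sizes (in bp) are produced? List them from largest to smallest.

Circular molecule, 6 cuts → 6 fragments:
  371 − 259 = 112 bp
  661 − 371 = 290 bp
  983 − 661 = 322 bp
  1156 − 983 = 173 bp
  1321 − 1156 = 165 bp
  wrap: 1670 − 1321 + 259 = 608 bp
Sorted largest to smallest: 608, 322, 290, 173, 165, 112 bp.

608, 322, 290, 173, 165, 112 bp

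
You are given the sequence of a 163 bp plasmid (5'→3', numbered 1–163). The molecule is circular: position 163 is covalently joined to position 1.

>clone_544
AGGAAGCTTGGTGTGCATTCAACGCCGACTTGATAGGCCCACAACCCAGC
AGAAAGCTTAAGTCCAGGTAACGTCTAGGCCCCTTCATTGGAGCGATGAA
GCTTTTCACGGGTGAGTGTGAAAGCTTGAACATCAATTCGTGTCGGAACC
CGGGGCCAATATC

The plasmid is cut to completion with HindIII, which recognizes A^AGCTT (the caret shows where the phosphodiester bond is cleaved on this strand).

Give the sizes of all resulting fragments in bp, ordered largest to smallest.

50, 45, 45, 23 bp

HindIII sites (AAGCTT) start at positions 4, 54, 99, 122.
HindIII cuts after the first base of each site, so after positions 4, 54, 99, 122.
Circular molecule, 4 cuts → 4 fragments:
  5–54 → 50 bp
  55–99 → 45 bp
  100–122 → 23 bp
  123–163 then 1–4 → 41 + 4 = 45 bp
Sorted largest to smallest: 50, 45, 45, 23 bp.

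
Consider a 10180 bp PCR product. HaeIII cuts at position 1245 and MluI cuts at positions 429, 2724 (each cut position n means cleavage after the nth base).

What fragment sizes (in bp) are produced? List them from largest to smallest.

7456, 1479, 816, 429 bp

Combined cut positions (sorted): 429, 1245, 2724.
Linear molecule, 3 cuts → 4 fragments:
  429 − 0 = 429 bp
  1245 − 429 = 816 bp
  2724 − 1245 = 1479 bp
  10180 − 2724 = 7456 bp
Sorted largest to smallest: 7456, 1479, 816, 429 bp.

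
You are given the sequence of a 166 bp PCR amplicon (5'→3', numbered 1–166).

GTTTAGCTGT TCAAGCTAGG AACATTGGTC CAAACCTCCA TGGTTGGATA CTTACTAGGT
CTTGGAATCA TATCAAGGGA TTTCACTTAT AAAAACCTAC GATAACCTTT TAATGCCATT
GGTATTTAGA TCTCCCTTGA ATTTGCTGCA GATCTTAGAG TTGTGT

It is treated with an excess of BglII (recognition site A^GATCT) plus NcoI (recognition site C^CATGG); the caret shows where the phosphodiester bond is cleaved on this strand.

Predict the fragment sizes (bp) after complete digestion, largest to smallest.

BglII sites (AGATCT) start at positions 128, 150.
BglII cuts after the first base of each site, so after positions 128, 150.
The NcoI site (CCATGG) starts at position 38.
NcoI cuts after the first base of each site, so after position 38.
Combined cut positions: 38, 128, 150.
Linear molecule, 3 cuts → 4 fragments:
  1–38 → 38 bp
  39–128 → 90 bp
  129–150 → 22 bp
  151–166 → 16 bp
Sorted largest to smallest: 90, 38, 22, 16 bp.

90, 38, 22, 16 bp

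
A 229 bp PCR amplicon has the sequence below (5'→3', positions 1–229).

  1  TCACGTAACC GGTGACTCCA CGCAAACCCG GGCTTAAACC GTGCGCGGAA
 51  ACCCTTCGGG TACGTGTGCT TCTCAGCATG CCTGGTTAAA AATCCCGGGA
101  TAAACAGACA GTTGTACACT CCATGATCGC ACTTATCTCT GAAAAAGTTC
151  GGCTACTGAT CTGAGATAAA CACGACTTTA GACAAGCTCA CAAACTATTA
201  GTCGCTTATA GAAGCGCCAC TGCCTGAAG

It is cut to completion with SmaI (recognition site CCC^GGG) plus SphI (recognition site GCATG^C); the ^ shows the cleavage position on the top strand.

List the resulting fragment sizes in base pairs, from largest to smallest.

SmaI sites (CCCGGG) start at positions 27, 94.
SmaI cuts after base 3 of each site, so after positions 29, 96.
The SphI site (GCATGC) starts at position 76.
SphI cuts after base 5 of each site (before the last base), so after position 80.
Combined cut positions: 29, 80, 96.
Linear molecule, 3 cuts → 4 fragments:
  1–29 → 29 bp
  30–80 → 51 bp
  81–96 → 16 bp
  97–229 → 133 bp
Sorted largest to smallest: 133, 51, 29, 16 bp.

133, 51, 29, 16 bp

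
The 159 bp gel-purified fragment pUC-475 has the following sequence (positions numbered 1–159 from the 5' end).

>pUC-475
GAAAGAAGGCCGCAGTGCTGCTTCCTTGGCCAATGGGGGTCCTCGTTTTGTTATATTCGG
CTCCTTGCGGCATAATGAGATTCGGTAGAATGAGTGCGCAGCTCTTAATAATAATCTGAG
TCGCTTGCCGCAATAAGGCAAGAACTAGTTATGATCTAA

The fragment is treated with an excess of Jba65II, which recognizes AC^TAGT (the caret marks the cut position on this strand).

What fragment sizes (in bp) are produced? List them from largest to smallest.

The Jba65II site (ACTAGT) starts at position 144.
Jba65II cuts after base 2 of each site, so after position 145.
Linear molecule, 1 cut → 2 fragments:
  1–145 → 145 bp
  146–159 → 14 bp
Sorted largest to smallest: 145, 14 bp.

145, 14 bp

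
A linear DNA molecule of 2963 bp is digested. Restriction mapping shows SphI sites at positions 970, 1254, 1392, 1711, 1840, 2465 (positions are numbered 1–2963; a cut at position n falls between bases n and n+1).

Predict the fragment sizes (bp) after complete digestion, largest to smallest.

970, 625, 498, 319, 284, 138, 129 bp

Linear molecule, 6 cuts → 7 fragments:
  970 − 0 = 970 bp
  1254 − 970 = 284 bp
  1392 − 1254 = 138 bp
  1711 − 1392 = 319 bp
  1840 − 1711 = 129 bp
  2465 − 1840 = 625 bp
  2963 − 2465 = 498 bp
Sorted largest to smallest: 970, 625, 498, 319, 284, 138, 129 bp.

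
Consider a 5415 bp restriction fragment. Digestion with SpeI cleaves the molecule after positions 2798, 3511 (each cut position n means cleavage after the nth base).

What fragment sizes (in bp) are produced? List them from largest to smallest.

2798, 1904, 713 bp

Linear molecule, 2 cuts → 3 fragments:
  2798 − 0 = 2798 bp
  3511 − 2798 = 713 bp
  5415 − 3511 = 1904 bp
Sorted largest to smallest: 2798, 1904, 713 bp.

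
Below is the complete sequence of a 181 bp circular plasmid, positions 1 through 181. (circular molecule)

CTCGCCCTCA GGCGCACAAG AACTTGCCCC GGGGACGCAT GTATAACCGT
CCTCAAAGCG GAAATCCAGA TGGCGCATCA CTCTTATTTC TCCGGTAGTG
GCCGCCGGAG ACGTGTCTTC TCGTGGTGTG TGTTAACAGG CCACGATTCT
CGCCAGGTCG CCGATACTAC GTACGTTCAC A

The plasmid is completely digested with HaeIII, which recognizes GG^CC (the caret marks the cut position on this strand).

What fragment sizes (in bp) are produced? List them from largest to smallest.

142, 39 bp

HaeIII sites (GGCC) start at positions 100, 139.
HaeIII cuts after base 2 of each site, so after positions 101, 140.
Circular molecule, 2 cuts → 2 fragments:
  102–140 → 39 bp
  141–181 then 1–101 → 41 + 101 = 142 bp
Sorted largest to smallest: 142, 39 bp.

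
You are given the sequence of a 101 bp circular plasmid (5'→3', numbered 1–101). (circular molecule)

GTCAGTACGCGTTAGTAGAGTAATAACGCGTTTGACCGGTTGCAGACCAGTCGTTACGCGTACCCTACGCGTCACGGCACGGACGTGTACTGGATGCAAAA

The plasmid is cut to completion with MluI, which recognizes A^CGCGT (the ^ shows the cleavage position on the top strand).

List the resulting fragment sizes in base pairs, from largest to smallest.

41, 30, 19, 11 bp

MluI sites (ACGCGT) start at positions 7, 26, 56, 67.
MluI cuts after the first base of each site, so after positions 7, 26, 56, 67.
Circular molecule, 4 cuts → 4 fragments:
  8–26 → 19 bp
  27–56 → 30 bp
  57–67 → 11 bp
  68–101 then 1–7 → 34 + 7 = 41 bp
Sorted largest to smallest: 41, 30, 19, 11 bp.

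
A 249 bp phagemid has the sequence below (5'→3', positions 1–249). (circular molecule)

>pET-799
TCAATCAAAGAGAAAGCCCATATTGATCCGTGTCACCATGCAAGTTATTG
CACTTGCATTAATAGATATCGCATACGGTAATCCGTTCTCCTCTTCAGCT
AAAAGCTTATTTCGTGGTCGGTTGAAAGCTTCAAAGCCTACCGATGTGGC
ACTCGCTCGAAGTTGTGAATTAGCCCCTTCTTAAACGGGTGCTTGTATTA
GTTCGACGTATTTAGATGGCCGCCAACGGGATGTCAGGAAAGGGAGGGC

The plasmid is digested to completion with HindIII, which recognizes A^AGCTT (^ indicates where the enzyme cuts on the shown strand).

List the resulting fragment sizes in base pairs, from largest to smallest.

HindIII sites (AAGCTT) start at positions 103, 126.
HindIII cuts after the first base of each site, so after positions 103, 126.
Circular molecule, 2 cuts → 2 fragments:
  104–126 → 23 bp
  127–249 then 1–103 → 123 + 103 = 226 bp
Sorted largest to smallest: 226, 23 bp.

226, 23 bp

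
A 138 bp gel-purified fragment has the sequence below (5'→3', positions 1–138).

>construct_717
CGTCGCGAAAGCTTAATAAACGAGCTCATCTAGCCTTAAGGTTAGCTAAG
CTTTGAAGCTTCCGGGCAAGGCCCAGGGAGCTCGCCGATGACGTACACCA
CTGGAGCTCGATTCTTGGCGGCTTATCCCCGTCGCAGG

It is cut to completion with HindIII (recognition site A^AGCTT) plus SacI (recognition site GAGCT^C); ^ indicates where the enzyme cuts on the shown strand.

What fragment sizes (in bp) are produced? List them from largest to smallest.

30, 26, 26, 22, 17, 9, 8 bp

HindIII sites (AAGCTT) start at positions 9, 48, 56.
HindIII cuts after the first base of each site, so after positions 9, 48, 56.
SacI sites (GAGCTC) start at positions 22, 78, 104.
SacI cuts after base 5 of each site (before the last base), so after positions 26, 82, 108.
Combined cut positions: 9, 26, 48, 56, 82, 108.
Linear molecule, 6 cuts → 7 fragments:
  1–9 → 9 bp
  10–26 → 17 bp
  27–48 → 22 bp
  49–56 → 8 bp
  57–82 → 26 bp
  83–108 → 26 bp
  109–138 → 30 bp
Sorted largest to smallest: 30, 26, 26, 22, 17, 9, 8 bp.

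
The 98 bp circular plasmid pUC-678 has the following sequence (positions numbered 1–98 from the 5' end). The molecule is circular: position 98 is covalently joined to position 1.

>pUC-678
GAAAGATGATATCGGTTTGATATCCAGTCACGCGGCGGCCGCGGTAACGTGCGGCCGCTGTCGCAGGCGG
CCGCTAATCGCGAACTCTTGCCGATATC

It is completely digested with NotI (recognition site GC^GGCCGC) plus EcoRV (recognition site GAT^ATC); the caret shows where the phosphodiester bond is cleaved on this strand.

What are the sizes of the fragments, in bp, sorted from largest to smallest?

NotI sites (GCGGCCGC) start at positions 35, 51, 67.
NotI cuts after base 2 of each site, so after positions 36, 52, 68.
EcoRV sites (GATATC) start at positions 8, 19, 93.
EcoRV cuts after base 3 of each site, so after positions 10, 21, 95.
Combined cut positions: 10, 21, 36, 52, 68, 95.
Circular molecule, 6 cuts → 6 fragments:
  11–21 → 11 bp
  22–36 → 15 bp
  37–52 → 16 bp
  53–68 → 16 bp
  69–95 → 27 bp
  96–98 then 1–10 → 3 + 10 = 13 bp
Sorted largest to smallest: 27, 16, 16, 15, 13, 11 bp.

27, 16, 16, 15, 13, 11 bp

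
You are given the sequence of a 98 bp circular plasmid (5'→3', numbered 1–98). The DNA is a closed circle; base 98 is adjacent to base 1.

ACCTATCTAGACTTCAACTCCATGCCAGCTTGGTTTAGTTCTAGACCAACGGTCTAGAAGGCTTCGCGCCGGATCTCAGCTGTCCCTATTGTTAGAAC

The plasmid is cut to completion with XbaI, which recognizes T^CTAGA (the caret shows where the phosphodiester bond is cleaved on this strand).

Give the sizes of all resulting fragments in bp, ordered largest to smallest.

51, 34, 13 bp

XbaI sites (TCTAGA) start at positions 6, 40, 53.
XbaI cuts after the first base of each site, so after positions 6, 40, 53.
Circular molecule, 3 cuts → 3 fragments:
  7–40 → 34 bp
  41–53 → 13 bp
  54–98 then 1–6 → 45 + 6 = 51 bp
Sorted largest to smallest: 51, 34, 13 bp.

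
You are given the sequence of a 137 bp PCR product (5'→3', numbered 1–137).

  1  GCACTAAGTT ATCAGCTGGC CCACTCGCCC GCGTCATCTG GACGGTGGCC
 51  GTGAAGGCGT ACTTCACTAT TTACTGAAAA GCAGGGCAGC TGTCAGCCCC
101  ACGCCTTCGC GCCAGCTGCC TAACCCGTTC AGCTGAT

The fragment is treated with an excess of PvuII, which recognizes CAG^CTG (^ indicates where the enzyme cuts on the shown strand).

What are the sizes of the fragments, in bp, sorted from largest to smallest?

74, 26, 17, 15, 5 bp

PvuII sites (CAGCTG) start at positions 13, 87, 113, 130.
PvuII cuts after base 3 of each site, so after positions 15, 89, 115, 132.
Linear molecule, 4 cuts → 5 fragments:
  1–15 → 15 bp
  16–89 → 74 bp
  90–115 → 26 bp
  116–132 → 17 bp
  133–137 → 5 bp
Sorted largest to smallest: 74, 26, 17, 15, 5 bp.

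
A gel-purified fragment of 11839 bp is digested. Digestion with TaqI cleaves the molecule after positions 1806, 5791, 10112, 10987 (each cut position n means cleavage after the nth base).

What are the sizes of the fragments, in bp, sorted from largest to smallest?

Linear molecule, 4 cuts → 5 fragments:
  1806 − 0 = 1806 bp
  5791 − 1806 = 3985 bp
  10112 − 5791 = 4321 bp
  10987 − 10112 = 875 bp
  11839 − 10987 = 852 bp
Sorted largest to smallest: 4321, 3985, 1806, 875, 852 bp.

4321, 3985, 1806, 875, 852 bp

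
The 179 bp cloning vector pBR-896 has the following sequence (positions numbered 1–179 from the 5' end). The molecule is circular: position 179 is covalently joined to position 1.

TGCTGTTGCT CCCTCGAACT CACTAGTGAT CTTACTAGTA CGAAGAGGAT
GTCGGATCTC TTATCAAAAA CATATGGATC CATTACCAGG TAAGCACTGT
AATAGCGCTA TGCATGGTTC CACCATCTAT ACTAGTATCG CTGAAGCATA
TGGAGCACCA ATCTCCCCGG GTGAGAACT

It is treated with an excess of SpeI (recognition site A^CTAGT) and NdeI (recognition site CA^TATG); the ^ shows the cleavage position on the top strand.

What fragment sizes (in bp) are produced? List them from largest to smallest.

59, 53, 38, 17, 12 bp

SpeI sites (ACTAGT) start at positions 22, 34, 131.
SpeI cuts after the first base of each site, so after positions 22, 34, 131.
NdeI sites (CATATG) start at positions 71, 147.
NdeI cuts after base 2 of each site, so after positions 72, 148.
Combined cut positions: 22, 34, 72, 131, 148.
Circular molecule, 5 cuts → 5 fragments:
  23–34 → 12 bp
  35–72 → 38 bp
  73–131 → 59 bp
  132–148 → 17 bp
  149–179 then 1–22 → 31 + 22 = 53 bp
Sorted largest to smallest: 59, 53, 38, 17, 12 bp.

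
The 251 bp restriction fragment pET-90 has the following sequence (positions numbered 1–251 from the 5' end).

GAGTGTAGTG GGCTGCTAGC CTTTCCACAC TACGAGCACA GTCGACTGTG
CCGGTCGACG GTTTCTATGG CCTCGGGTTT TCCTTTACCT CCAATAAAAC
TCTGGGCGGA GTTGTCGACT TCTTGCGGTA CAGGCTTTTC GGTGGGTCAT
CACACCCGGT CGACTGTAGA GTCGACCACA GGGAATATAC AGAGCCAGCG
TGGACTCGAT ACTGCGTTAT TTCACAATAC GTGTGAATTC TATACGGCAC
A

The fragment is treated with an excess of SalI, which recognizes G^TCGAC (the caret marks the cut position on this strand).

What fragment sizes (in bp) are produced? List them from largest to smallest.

SalI sites (GTCGAC) start at positions 41, 54, 114, 159, 171.
SalI cuts after the first base of each site, so after positions 41, 54, 114, 159, 171.
Linear molecule, 5 cuts → 6 fragments:
  1–41 → 41 bp
  42–54 → 13 bp
  55–114 → 60 bp
  115–159 → 45 bp
  160–171 → 12 bp
  172–251 → 80 bp
Sorted largest to smallest: 80, 60, 45, 41, 13, 12 bp.

80, 60, 45, 41, 13, 12 bp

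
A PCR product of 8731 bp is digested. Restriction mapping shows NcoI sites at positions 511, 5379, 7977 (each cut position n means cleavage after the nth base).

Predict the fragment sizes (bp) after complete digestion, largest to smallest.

4868, 2598, 754, 511 bp

Linear molecule, 3 cuts → 4 fragments:
  511 − 0 = 511 bp
  5379 − 511 = 4868 bp
  7977 − 5379 = 2598 bp
  8731 − 7977 = 754 bp
Sorted largest to smallest: 4868, 2598, 754, 511 bp.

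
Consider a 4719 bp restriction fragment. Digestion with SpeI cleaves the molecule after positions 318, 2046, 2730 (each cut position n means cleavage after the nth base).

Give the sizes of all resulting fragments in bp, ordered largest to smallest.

Linear molecule, 3 cuts → 4 fragments:
  318 − 0 = 318 bp
  2046 − 318 = 1728 bp
  2730 − 2046 = 684 bp
  4719 − 2730 = 1989 bp
Sorted largest to smallest: 1989, 1728, 684, 318 bp.

1989, 1728, 684, 318 bp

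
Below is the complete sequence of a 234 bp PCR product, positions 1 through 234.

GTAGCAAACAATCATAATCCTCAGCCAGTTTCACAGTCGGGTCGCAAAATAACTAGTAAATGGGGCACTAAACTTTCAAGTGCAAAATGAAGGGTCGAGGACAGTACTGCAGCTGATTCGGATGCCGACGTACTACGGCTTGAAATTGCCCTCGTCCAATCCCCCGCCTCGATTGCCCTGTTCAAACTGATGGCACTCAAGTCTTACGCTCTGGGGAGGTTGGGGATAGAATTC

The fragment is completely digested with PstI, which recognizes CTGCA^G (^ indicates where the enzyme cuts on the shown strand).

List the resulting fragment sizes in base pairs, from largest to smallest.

123, 111 bp

The PstI site (CTGCAG) starts at position 107.
PstI cuts after base 5 of each site (before the last base), so after position 111.
Linear molecule, 1 cut → 2 fragments:
  1–111 → 111 bp
  112–234 → 123 bp
Sorted largest to smallest: 123, 111 bp.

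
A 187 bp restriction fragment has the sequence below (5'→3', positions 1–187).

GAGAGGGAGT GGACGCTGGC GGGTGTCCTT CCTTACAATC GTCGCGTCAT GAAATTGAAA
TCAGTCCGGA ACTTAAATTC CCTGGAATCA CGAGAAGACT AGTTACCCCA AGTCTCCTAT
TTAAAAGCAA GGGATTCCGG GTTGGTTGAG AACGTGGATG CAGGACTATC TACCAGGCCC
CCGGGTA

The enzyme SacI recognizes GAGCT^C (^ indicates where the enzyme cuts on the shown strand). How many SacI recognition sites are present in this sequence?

No occurrence of GAGCTC is present in the sequence.
SacI does not cut: 0 sites.

0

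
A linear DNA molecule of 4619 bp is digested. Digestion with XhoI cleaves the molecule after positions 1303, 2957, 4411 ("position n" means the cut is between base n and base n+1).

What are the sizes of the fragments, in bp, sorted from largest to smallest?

1654, 1454, 1303, 208 bp

Linear molecule, 3 cuts → 4 fragments:
  1303 − 0 = 1303 bp
  2957 − 1303 = 1654 bp
  4411 − 2957 = 1454 bp
  4619 − 4411 = 208 bp
Sorted largest to smallest: 1654, 1454, 1303, 208 bp.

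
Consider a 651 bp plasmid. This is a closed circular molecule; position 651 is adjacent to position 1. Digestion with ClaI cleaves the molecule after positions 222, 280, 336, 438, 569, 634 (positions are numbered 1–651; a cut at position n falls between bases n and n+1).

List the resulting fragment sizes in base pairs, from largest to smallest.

239, 131, 102, 65, 58, 56 bp

Circular molecule, 6 cuts → 6 fragments:
  280 − 222 = 58 bp
  336 − 280 = 56 bp
  438 − 336 = 102 bp
  569 − 438 = 131 bp
  634 − 569 = 65 bp
  wrap: 651 − 634 + 222 = 239 bp
Sorted largest to smallest: 239, 131, 102, 65, 58, 56 bp.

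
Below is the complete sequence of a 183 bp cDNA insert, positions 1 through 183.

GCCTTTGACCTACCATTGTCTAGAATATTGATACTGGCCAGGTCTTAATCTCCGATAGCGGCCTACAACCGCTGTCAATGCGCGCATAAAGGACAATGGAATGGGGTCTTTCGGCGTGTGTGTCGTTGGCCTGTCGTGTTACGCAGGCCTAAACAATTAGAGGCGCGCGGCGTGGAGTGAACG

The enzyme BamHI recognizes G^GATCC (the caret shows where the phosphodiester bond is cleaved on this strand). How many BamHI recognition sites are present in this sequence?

No occurrence of GGATCC is present in the sequence.
BamHI does not cut: 0 sites.

0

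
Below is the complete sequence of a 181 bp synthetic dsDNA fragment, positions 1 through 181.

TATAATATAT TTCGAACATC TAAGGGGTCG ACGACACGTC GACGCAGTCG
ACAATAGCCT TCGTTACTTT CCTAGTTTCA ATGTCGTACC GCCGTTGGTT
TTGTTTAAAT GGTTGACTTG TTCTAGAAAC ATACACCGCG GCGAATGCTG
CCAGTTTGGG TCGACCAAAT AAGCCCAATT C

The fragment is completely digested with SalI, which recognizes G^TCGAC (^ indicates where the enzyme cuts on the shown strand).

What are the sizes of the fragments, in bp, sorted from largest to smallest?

113, 27, 21, 11, 9 bp

SalI sites (GTCGAC) start at positions 27, 38, 47, 160.
SalI cuts after the first base of each site, so after positions 27, 38, 47, 160.
Linear molecule, 4 cuts → 5 fragments:
  1–27 → 27 bp
  28–38 → 11 bp
  39–47 → 9 bp
  48–160 → 113 bp
  161–181 → 21 bp
Sorted largest to smallest: 113, 27, 21, 11, 9 bp.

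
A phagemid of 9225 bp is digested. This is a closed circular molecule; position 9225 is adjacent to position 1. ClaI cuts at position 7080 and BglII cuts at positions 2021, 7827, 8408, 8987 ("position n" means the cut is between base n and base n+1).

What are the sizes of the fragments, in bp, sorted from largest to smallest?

5059, 2259, 747, 581, 579 bp

Combined cut positions (sorted): 2021, 7080, 7827, 8408, 8987.
Circular molecule, 5 cuts → 5 fragments:
  7080 − 2021 = 5059 bp
  7827 − 7080 = 747 bp
  8408 − 7827 = 581 bp
  8987 − 8408 = 579 bp
  wrap: 9225 − 8987 + 2021 = 2259 bp
Sorted largest to smallest: 5059, 2259, 747, 581, 579 bp.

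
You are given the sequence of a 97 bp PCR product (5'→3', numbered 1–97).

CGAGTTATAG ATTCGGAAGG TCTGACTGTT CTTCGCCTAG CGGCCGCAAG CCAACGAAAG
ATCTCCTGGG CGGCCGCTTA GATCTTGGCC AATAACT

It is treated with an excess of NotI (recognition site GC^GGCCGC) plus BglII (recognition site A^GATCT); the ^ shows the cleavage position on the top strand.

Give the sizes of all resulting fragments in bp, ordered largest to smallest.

41, 18, 17, 12, 9 bp

NotI sites (GCGGCCGC) start at positions 40, 70.
NotI cuts after base 2 of each site, so after positions 41, 71.
BglII sites (AGATCT) start at positions 59, 80.
BglII cuts after the first base of each site, so after positions 59, 80.
Combined cut positions: 41, 59, 71, 80.
Linear molecule, 4 cuts → 5 fragments:
  1–41 → 41 bp
  42–59 → 18 bp
  60–71 → 12 bp
  72–80 → 9 bp
  81–97 → 17 bp
Sorted largest to smallest: 41, 18, 17, 12, 9 bp.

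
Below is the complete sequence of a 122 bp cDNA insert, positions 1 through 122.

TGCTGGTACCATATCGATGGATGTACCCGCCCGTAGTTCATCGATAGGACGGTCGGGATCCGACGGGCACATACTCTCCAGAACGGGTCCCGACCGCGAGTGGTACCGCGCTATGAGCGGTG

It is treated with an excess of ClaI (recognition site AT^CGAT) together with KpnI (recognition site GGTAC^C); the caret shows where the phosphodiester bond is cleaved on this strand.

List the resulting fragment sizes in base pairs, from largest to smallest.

65, 27, 16, 9, 5 bp

ClaI sites (ATCGAT) start at positions 13, 40.
ClaI cuts after base 2 of each site, so after positions 14, 41.
KpnI sites (GGTACC) start at positions 5, 102.
KpnI cuts after base 5 of each site (before the last base), so after positions 9, 106.
Combined cut positions: 9, 14, 41, 106.
Linear molecule, 4 cuts → 5 fragments:
  1–9 → 9 bp
  10–14 → 5 bp
  15–41 → 27 bp
  42–106 → 65 bp
  107–122 → 16 bp
Sorted largest to smallest: 65, 27, 16, 9, 5 bp.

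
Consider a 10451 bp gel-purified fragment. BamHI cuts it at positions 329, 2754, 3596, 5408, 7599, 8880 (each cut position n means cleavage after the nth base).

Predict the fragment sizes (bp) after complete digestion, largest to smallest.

Linear molecule, 6 cuts → 7 fragments:
  329 − 0 = 329 bp
  2754 − 329 = 2425 bp
  3596 − 2754 = 842 bp
  5408 − 3596 = 1812 bp
  7599 − 5408 = 2191 bp
  8880 − 7599 = 1281 bp
  10451 − 8880 = 1571 bp
Sorted largest to smallest: 2425, 2191, 1812, 1571, 1281, 842, 329 bp.

2425, 2191, 1812, 1571, 1281, 842, 329 bp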